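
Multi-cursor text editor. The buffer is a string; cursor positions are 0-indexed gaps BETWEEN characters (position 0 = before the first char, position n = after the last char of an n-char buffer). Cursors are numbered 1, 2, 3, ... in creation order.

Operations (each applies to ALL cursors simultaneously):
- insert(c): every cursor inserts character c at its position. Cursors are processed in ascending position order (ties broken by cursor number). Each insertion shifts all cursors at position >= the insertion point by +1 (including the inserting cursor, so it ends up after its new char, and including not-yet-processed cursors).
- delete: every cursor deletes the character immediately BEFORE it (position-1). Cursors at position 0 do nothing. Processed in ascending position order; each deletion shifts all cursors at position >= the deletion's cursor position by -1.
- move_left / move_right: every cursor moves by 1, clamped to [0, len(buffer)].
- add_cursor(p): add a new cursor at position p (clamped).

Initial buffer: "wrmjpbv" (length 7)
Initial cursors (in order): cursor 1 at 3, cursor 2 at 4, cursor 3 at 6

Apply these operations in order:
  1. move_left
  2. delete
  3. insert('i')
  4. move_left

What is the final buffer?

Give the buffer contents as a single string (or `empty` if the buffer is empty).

After op 1 (move_left): buffer="wrmjpbv" (len 7), cursors c1@2 c2@3 c3@5, authorship .......
After op 2 (delete): buffer="wjbv" (len 4), cursors c1@1 c2@1 c3@2, authorship ....
After op 3 (insert('i')): buffer="wiijibv" (len 7), cursors c1@3 c2@3 c3@5, authorship .12.3..
After op 4 (move_left): buffer="wiijibv" (len 7), cursors c1@2 c2@2 c3@4, authorship .12.3..

Answer: wiijibv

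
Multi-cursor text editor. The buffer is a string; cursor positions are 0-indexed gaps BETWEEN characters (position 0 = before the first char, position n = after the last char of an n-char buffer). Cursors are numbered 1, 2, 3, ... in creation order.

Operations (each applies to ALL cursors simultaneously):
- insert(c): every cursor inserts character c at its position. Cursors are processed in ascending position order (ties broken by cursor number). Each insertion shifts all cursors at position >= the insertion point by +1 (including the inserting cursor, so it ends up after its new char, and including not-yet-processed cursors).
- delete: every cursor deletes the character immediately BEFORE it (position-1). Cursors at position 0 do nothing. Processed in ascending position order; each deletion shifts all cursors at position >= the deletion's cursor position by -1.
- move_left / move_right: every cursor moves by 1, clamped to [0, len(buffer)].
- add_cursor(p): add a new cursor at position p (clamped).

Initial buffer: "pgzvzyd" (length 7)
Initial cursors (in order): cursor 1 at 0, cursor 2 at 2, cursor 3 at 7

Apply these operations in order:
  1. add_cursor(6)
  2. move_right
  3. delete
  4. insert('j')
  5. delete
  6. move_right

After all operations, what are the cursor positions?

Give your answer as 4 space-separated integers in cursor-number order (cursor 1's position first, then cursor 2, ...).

After op 1 (add_cursor(6)): buffer="pgzvzyd" (len 7), cursors c1@0 c2@2 c4@6 c3@7, authorship .......
After op 2 (move_right): buffer="pgzvzyd" (len 7), cursors c1@1 c2@3 c3@7 c4@7, authorship .......
After op 3 (delete): buffer="gvz" (len 3), cursors c1@0 c2@1 c3@3 c4@3, authorship ...
After op 4 (insert('j')): buffer="jgjvzjj" (len 7), cursors c1@1 c2@3 c3@7 c4@7, authorship 1.2..34
After op 5 (delete): buffer="gvz" (len 3), cursors c1@0 c2@1 c3@3 c4@3, authorship ...
After op 6 (move_right): buffer="gvz" (len 3), cursors c1@1 c2@2 c3@3 c4@3, authorship ...

Answer: 1 2 3 3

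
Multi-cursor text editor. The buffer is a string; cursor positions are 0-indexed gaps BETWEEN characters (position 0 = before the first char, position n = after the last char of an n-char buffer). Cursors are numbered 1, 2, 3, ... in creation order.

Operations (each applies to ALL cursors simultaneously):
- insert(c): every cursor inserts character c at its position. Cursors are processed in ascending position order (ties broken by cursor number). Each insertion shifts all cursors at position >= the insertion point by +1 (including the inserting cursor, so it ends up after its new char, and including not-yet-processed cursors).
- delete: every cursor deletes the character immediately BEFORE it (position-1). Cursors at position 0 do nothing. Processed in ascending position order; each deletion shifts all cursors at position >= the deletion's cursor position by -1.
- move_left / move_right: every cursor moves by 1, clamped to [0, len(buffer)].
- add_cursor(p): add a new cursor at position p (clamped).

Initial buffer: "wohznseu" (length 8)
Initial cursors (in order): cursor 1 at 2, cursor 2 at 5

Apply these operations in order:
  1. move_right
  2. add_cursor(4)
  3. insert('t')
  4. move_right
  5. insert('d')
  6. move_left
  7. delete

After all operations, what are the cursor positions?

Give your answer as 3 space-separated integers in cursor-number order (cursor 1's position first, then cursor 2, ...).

Answer: 4 9 6

Derivation:
After op 1 (move_right): buffer="wohznseu" (len 8), cursors c1@3 c2@6, authorship ........
After op 2 (add_cursor(4)): buffer="wohznseu" (len 8), cursors c1@3 c3@4 c2@6, authorship ........
After op 3 (insert('t')): buffer="wohtztnsteu" (len 11), cursors c1@4 c3@6 c2@9, authorship ...1.3..2..
After op 4 (move_right): buffer="wohtztnsteu" (len 11), cursors c1@5 c3@7 c2@10, authorship ...1.3..2..
After op 5 (insert('d')): buffer="wohtzdtndstedu" (len 14), cursors c1@6 c3@9 c2@13, authorship ...1.13.3.2.2.
After op 6 (move_left): buffer="wohtzdtndstedu" (len 14), cursors c1@5 c3@8 c2@12, authorship ...1.13.3.2.2.
After op 7 (delete): buffer="wohtdtdstdu" (len 11), cursors c1@4 c3@6 c2@9, authorship ...1133.22.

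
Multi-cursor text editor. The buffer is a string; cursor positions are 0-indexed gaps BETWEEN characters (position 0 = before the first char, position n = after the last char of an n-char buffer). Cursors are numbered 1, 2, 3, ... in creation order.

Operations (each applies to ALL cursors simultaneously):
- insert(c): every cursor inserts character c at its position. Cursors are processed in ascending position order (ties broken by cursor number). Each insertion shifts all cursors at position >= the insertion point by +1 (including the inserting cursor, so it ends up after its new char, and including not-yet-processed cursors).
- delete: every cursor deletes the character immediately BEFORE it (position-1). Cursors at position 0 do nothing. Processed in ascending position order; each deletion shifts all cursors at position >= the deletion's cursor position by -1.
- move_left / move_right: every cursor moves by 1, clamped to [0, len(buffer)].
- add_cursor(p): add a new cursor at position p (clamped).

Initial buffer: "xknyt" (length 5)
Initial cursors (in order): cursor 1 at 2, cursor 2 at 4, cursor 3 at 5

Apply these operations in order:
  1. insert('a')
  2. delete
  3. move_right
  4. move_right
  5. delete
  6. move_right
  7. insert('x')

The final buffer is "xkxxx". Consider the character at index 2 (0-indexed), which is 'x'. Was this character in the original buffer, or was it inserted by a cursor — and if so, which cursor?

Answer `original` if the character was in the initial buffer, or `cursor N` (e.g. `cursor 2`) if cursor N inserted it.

After op 1 (insert('a')): buffer="xkanyata" (len 8), cursors c1@3 c2@6 c3@8, authorship ..1..2.3
After op 2 (delete): buffer="xknyt" (len 5), cursors c1@2 c2@4 c3@5, authorship .....
After op 3 (move_right): buffer="xknyt" (len 5), cursors c1@3 c2@5 c3@5, authorship .....
After op 4 (move_right): buffer="xknyt" (len 5), cursors c1@4 c2@5 c3@5, authorship .....
After op 5 (delete): buffer="xk" (len 2), cursors c1@2 c2@2 c3@2, authorship ..
After op 6 (move_right): buffer="xk" (len 2), cursors c1@2 c2@2 c3@2, authorship ..
After op 7 (insert('x')): buffer="xkxxx" (len 5), cursors c1@5 c2@5 c3@5, authorship ..123
Authorship (.=original, N=cursor N): . . 1 2 3
Index 2: author = 1

Answer: cursor 1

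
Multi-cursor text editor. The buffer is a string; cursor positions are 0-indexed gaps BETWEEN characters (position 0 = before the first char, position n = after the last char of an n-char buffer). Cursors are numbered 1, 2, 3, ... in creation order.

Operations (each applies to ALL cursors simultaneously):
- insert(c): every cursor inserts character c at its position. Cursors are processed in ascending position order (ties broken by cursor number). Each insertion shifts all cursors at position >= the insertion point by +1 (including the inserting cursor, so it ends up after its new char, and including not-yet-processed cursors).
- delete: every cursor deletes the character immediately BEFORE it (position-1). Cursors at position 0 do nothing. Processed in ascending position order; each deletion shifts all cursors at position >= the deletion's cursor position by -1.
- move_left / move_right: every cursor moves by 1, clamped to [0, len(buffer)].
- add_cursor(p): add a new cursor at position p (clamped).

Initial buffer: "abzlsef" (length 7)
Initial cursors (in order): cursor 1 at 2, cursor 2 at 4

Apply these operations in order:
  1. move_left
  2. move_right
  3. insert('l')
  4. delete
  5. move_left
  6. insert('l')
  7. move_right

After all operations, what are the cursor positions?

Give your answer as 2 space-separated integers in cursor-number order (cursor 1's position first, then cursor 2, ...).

After op 1 (move_left): buffer="abzlsef" (len 7), cursors c1@1 c2@3, authorship .......
After op 2 (move_right): buffer="abzlsef" (len 7), cursors c1@2 c2@4, authorship .......
After op 3 (insert('l')): buffer="ablzllsef" (len 9), cursors c1@3 c2@6, authorship ..1..2...
After op 4 (delete): buffer="abzlsef" (len 7), cursors c1@2 c2@4, authorship .......
After op 5 (move_left): buffer="abzlsef" (len 7), cursors c1@1 c2@3, authorship .......
After op 6 (insert('l')): buffer="albzllsef" (len 9), cursors c1@2 c2@5, authorship .1..2....
After op 7 (move_right): buffer="albzllsef" (len 9), cursors c1@3 c2@6, authorship .1..2....

Answer: 3 6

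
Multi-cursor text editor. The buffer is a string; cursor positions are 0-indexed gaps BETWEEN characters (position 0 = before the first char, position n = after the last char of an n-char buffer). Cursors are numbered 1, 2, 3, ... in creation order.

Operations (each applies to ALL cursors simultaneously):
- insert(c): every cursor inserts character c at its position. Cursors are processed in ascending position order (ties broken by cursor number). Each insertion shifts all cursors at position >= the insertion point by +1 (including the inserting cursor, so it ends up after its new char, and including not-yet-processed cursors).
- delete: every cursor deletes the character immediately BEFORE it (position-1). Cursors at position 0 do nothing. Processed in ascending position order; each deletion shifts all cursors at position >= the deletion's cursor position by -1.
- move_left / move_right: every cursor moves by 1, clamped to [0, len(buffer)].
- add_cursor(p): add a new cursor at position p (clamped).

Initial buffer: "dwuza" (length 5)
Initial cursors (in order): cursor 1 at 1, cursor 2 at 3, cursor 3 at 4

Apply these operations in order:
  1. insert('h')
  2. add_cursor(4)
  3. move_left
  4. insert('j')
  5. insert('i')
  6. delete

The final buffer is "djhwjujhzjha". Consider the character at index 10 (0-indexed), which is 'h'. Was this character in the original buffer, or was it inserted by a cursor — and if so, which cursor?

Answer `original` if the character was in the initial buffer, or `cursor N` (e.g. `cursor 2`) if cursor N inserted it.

Answer: cursor 3

Derivation:
After op 1 (insert('h')): buffer="dhwuhzha" (len 8), cursors c1@2 c2@5 c3@7, authorship .1..2.3.
After op 2 (add_cursor(4)): buffer="dhwuhzha" (len 8), cursors c1@2 c4@4 c2@5 c3@7, authorship .1..2.3.
After op 3 (move_left): buffer="dhwuhzha" (len 8), cursors c1@1 c4@3 c2@4 c3@6, authorship .1..2.3.
After op 4 (insert('j')): buffer="djhwjujhzjha" (len 12), cursors c1@2 c4@5 c2@7 c3@10, authorship .11.4.22.33.
After op 5 (insert('i')): buffer="djihwjiujihzjiha" (len 16), cursors c1@3 c4@7 c2@10 c3@14, authorship .111.44.222.333.
After op 6 (delete): buffer="djhwjujhzjha" (len 12), cursors c1@2 c4@5 c2@7 c3@10, authorship .11.4.22.33.
Authorship (.=original, N=cursor N): . 1 1 . 4 . 2 2 . 3 3 .
Index 10: author = 3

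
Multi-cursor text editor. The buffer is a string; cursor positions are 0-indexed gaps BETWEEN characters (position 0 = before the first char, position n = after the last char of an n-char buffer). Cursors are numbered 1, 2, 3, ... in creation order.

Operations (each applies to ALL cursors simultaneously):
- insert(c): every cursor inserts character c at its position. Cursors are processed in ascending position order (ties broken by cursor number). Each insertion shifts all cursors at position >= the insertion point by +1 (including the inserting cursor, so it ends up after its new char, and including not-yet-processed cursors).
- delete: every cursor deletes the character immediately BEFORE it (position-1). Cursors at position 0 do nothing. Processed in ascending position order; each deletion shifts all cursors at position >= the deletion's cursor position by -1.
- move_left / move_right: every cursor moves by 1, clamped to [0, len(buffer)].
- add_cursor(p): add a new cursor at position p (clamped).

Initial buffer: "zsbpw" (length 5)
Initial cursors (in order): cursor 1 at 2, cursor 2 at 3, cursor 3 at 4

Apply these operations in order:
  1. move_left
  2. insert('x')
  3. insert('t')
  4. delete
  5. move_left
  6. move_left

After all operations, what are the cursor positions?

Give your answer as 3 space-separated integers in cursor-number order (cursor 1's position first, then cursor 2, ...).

Answer: 0 2 4

Derivation:
After op 1 (move_left): buffer="zsbpw" (len 5), cursors c1@1 c2@2 c3@3, authorship .....
After op 2 (insert('x')): buffer="zxsxbxpw" (len 8), cursors c1@2 c2@4 c3@6, authorship .1.2.3..
After op 3 (insert('t')): buffer="zxtsxtbxtpw" (len 11), cursors c1@3 c2@6 c3@9, authorship .11.22.33..
After op 4 (delete): buffer="zxsxbxpw" (len 8), cursors c1@2 c2@4 c3@6, authorship .1.2.3..
After op 5 (move_left): buffer="zxsxbxpw" (len 8), cursors c1@1 c2@3 c3@5, authorship .1.2.3..
After op 6 (move_left): buffer="zxsxbxpw" (len 8), cursors c1@0 c2@2 c3@4, authorship .1.2.3..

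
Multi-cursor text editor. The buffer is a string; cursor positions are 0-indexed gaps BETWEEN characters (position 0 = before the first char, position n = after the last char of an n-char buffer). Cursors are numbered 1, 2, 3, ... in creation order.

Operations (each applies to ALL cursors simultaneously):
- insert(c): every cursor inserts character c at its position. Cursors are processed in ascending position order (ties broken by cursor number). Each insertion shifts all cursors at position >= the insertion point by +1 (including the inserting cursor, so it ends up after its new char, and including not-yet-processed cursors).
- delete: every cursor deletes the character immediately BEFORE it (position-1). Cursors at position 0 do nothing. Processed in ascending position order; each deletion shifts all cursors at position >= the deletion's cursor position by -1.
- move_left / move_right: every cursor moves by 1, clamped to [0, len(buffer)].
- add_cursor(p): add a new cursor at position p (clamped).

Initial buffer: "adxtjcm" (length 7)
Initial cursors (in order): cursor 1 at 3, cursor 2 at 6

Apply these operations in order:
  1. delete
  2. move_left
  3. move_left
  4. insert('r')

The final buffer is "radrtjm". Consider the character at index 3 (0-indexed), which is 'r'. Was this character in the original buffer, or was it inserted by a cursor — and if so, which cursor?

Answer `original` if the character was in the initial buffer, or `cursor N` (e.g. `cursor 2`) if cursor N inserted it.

After op 1 (delete): buffer="adtjm" (len 5), cursors c1@2 c2@4, authorship .....
After op 2 (move_left): buffer="adtjm" (len 5), cursors c1@1 c2@3, authorship .....
After op 3 (move_left): buffer="adtjm" (len 5), cursors c1@0 c2@2, authorship .....
After op 4 (insert('r')): buffer="radrtjm" (len 7), cursors c1@1 c2@4, authorship 1..2...
Authorship (.=original, N=cursor N): 1 . . 2 . . .
Index 3: author = 2

Answer: cursor 2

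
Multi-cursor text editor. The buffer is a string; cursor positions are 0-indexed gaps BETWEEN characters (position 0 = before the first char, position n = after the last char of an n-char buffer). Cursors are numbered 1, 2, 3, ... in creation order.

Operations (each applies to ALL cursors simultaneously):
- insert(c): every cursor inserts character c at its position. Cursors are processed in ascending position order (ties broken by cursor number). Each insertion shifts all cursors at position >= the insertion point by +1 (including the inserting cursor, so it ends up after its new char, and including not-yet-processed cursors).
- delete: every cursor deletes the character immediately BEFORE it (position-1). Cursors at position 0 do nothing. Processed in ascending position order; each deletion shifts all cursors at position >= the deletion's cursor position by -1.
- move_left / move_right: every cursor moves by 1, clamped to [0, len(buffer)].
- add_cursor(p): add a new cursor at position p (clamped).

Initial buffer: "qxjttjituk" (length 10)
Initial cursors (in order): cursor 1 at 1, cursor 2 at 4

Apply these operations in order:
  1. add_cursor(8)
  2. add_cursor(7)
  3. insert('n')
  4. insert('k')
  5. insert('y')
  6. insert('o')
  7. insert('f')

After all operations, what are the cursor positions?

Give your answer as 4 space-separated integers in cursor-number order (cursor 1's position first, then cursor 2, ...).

After op 1 (add_cursor(8)): buffer="qxjttjituk" (len 10), cursors c1@1 c2@4 c3@8, authorship ..........
After op 2 (add_cursor(7)): buffer="qxjttjituk" (len 10), cursors c1@1 c2@4 c4@7 c3@8, authorship ..........
After op 3 (insert('n')): buffer="qnxjtntjintnuk" (len 14), cursors c1@2 c2@6 c4@10 c3@12, authorship .1...2...4.3..
After op 4 (insert('k')): buffer="qnkxjtnktjinktnkuk" (len 18), cursors c1@3 c2@8 c4@13 c3@16, authorship .11...22...44.33..
After op 5 (insert('y')): buffer="qnkyxjtnkytjinkytnkyuk" (len 22), cursors c1@4 c2@10 c4@16 c3@20, authorship .111...222...444.333..
After op 6 (insert('o')): buffer="qnkyoxjtnkyotjinkyotnkyouk" (len 26), cursors c1@5 c2@12 c4@19 c3@24, authorship .1111...2222...4444.3333..
After op 7 (insert('f')): buffer="qnkyofxjtnkyoftjinkyoftnkyofuk" (len 30), cursors c1@6 c2@14 c4@22 c3@28, authorship .11111...22222...44444.33333..

Answer: 6 14 28 22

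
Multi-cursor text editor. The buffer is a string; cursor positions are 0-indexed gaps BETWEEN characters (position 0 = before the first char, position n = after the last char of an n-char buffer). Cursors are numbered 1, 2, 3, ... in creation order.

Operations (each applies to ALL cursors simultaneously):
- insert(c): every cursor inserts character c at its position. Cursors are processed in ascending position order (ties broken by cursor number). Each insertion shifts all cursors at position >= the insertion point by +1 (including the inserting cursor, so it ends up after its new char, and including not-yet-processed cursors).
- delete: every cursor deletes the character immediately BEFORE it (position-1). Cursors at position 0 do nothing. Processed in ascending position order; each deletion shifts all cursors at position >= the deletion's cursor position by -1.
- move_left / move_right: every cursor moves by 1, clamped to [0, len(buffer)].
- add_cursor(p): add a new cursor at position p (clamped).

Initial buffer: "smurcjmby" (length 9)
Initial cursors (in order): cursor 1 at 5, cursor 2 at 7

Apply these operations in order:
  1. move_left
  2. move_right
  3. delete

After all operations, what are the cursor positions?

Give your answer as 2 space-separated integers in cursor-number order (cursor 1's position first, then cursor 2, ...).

Answer: 4 5

Derivation:
After op 1 (move_left): buffer="smurcjmby" (len 9), cursors c1@4 c2@6, authorship .........
After op 2 (move_right): buffer="smurcjmby" (len 9), cursors c1@5 c2@7, authorship .........
After op 3 (delete): buffer="smurjby" (len 7), cursors c1@4 c2@5, authorship .......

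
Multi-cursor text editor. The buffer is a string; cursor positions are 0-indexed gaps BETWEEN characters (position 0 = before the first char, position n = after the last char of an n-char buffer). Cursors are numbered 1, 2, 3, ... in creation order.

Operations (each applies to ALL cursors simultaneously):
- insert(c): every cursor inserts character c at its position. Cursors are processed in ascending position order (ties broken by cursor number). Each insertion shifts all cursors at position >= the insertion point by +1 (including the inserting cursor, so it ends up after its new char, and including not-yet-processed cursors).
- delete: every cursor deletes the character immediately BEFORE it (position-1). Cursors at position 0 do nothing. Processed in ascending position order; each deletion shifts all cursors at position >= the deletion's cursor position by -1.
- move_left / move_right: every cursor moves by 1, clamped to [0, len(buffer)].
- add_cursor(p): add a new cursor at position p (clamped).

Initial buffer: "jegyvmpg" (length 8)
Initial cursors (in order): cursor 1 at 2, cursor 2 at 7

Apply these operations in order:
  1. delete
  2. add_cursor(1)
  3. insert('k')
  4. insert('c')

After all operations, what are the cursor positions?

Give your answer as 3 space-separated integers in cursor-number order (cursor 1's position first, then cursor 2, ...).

Answer: 5 11 5

Derivation:
After op 1 (delete): buffer="jgyvmg" (len 6), cursors c1@1 c2@5, authorship ......
After op 2 (add_cursor(1)): buffer="jgyvmg" (len 6), cursors c1@1 c3@1 c2@5, authorship ......
After op 3 (insert('k')): buffer="jkkgyvmkg" (len 9), cursors c1@3 c3@3 c2@8, authorship .13....2.
After op 4 (insert('c')): buffer="jkkccgyvmkcg" (len 12), cursors c1@5 c3@5 c2@11, authorship .1313....22.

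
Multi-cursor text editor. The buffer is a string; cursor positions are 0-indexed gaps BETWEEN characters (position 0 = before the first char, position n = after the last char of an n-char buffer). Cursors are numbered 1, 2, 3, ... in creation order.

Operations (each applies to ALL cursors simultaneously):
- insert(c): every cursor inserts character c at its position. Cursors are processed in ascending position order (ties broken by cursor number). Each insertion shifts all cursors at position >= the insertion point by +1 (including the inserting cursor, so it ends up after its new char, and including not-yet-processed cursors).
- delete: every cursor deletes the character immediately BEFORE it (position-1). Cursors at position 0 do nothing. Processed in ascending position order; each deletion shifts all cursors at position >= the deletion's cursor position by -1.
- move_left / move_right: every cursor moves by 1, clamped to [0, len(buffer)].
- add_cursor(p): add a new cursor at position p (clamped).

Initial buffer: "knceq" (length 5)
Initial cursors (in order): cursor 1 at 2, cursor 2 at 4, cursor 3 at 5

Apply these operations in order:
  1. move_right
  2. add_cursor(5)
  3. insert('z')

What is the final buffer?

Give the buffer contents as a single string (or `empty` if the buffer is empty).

Answer: knczeqzzz

Derivation:
After op 1 (move_right): buffer="knceq" (len 5), cursors c1@3 c2@5 c3@5, authorship .....
After op 2 (add_cursor(5)): buffer="knceq" (len 5), cursors c1@3 c2@5 c3@5 c4@5, authorship .....
After op 3 (insert('z')): buffer="knczeqzzz" (len 9), cursors c1@4 c2@9 c3@9 c4@9, authorship ...1..234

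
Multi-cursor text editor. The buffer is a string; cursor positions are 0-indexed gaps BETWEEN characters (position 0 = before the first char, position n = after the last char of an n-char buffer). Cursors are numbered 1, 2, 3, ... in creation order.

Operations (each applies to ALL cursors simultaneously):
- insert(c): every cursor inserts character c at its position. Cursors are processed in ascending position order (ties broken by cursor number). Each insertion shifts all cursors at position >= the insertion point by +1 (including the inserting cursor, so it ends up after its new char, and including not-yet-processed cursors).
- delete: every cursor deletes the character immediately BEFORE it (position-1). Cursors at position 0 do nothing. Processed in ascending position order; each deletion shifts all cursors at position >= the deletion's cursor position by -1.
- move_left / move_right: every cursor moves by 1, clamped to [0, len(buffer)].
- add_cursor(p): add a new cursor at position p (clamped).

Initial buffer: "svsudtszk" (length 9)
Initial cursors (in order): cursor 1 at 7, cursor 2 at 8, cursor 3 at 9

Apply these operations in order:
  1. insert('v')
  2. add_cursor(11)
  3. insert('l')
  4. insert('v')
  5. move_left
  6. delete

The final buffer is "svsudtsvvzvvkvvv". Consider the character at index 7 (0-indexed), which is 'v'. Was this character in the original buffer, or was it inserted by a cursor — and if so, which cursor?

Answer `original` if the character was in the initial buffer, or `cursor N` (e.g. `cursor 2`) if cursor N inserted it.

Answer: cursor 1

Derivation:
After op 1 (insert('v')): buffer="svsudtsvzvkv" (len 12), cursors c1@8 c2@10 c3@12, authorship .......1.2.3
After op 2 (add_cursor(11)): buffer="svsudtsvzvkv" (len 12), cursors c1@8 c2@10 c4@11 c3@12, authorship .......1.2.3
After op 3 (insert('l')): buffer="svsudtsvlzvlklvl" (len 16), cursors c1@9 c2@12 c4@14 c3@16, authorship .......11.22.433
After op 4 (insert('v')): buffer="svsudtsvlvzvlvklvvlv" (len 20), cursors c1@10 c2@14 c4@17 c3@20, authorship .......111.222.44333
After op 5 (move_left): buffer="svsudtsvlvzvlvklvvlv" (len 20), cursors c1@9 c2@13 c4@16 c3@19, authorship .......111.222.44333
After op 6 (delete): buffer="svsudtsvvzvvkvvv" (len 16), cursors c1@8 c2@11 c4@13 c3@15, authorship .......11.22.433
Authorship (.=original, N=cursor N): . . . . . . . 1 1 . 2 2 . 4 3 3
Index 7: author = 1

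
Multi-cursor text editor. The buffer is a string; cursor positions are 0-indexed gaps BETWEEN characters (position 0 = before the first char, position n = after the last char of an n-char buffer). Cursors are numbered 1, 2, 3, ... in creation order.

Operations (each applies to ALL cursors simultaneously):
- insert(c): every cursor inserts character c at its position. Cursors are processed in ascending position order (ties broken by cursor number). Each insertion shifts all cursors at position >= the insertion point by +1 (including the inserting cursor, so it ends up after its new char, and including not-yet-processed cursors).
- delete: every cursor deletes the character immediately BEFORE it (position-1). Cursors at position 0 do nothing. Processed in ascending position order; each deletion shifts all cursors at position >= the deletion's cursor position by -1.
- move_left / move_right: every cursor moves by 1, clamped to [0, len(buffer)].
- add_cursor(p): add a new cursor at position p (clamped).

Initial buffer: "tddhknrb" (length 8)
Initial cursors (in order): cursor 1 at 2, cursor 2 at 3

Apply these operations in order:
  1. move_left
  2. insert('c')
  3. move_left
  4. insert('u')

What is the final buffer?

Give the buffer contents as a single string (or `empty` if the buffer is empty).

Answer: tucducdhknrb

Derivation:
After op 1 (move_left): buffer="tddhknrb" (len 8), cursors c1@1 c2@2, authorship ........
After op 2 (insert('c')): buffer="tcdcdhknrb" (len 10), cursors c1@2 c2@4, authorship .1.2......
After op 3 (move_left): buffer="tcdcdhknrb" (len 10), cursors c1@1 c2@3, authorship .1.2......
After op 4 (insert('u')): buffer="tucducdhknrb" (len 12), cursors c1@2 c2@5, authorship .11.22......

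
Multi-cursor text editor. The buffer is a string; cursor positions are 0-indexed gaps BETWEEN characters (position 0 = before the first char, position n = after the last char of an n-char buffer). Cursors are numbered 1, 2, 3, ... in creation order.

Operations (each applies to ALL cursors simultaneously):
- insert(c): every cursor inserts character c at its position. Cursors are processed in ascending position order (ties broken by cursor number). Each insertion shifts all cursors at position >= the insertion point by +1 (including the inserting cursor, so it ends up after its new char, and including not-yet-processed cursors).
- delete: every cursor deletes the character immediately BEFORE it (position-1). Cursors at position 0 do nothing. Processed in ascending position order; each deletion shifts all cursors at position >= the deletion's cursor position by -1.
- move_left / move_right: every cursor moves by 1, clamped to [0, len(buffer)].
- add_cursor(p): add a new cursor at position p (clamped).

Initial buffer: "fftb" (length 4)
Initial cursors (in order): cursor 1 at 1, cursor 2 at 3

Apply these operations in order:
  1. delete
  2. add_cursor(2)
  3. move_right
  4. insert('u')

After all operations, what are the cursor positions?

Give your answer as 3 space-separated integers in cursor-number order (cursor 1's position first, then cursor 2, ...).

Answer: 2 5 5

Derivation:
After op 1 (delete): buffer="fb" (len 2), cursors c1@0 c2@1, authorship ..
After op 2 (add_cursor(2)): buffer="fb" (len 2), cursors c1@0 c2@1 c3@2, authorship ..
After op 3 (move_right): buffer="fb" (len 2), cursors c1@1 c2@2 c3@2, authorship ..
After op 4 (insert('u')): buffer="fubuu" (len 5), cursors c1@2 c2@5 c3@5, authorship .1.23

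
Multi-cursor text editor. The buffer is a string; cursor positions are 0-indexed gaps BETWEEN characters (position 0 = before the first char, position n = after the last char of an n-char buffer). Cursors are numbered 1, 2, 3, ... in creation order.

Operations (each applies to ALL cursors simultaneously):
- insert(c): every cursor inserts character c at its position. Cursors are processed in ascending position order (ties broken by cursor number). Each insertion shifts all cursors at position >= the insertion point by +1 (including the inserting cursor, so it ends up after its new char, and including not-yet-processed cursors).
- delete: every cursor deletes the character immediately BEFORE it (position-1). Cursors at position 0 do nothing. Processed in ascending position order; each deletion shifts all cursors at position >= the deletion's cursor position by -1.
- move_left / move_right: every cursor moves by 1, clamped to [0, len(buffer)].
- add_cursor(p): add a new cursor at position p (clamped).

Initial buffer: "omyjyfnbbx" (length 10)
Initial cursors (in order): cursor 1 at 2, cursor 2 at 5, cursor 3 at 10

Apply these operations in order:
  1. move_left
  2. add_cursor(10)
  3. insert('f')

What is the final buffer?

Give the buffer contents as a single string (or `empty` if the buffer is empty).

After op 1 (move_left): buffer="omyjyfnbbx" (len 10), cursors c1@1 c2@4 c3@9, authorship ..........
After op 2 (add_cursor(10)): buffer="omyjyfnbbx" (len 10), cursors c1@1 c2@4 c3@9 c4@10, authorship ..........
After op 3 (insert('f')): buffer="ofmyjfyfnbbfxf" (len 14), cursors c1@2 c2@6 c3@12 c4@14, authorship .1...2.....3.4

Answer: ofmyjfyfnbbfxf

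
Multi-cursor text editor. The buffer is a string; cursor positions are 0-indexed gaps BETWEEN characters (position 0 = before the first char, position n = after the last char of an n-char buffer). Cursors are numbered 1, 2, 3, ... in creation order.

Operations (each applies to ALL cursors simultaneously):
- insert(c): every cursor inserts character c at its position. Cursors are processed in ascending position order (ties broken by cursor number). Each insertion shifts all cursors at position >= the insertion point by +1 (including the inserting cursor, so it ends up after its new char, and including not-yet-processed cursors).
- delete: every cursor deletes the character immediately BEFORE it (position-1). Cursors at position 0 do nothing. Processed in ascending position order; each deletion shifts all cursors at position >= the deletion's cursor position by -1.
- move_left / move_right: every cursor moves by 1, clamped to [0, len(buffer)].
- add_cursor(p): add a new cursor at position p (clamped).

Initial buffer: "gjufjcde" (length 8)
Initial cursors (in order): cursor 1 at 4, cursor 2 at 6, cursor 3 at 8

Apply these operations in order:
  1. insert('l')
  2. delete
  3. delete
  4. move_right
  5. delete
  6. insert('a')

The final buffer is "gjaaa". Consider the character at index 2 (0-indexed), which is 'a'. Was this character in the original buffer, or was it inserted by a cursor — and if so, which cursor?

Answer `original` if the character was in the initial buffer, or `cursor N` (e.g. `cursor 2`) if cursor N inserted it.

Answer: cursor 1

Derivation:
After op 1 (insert('l')): buffer="gjufljcldel" (len 11), cursors c1@5 c2@8 c3@11, authorship ....1..2..3
After op 2 (delete): buffer="gjufjcde" (len 8), cursors c1@4 c2@6 c3@8, authorship ........
After op 3 (delete): buffer="gjujd" (len 5), cursors c1@3 c2@4 c3@5, authorship .....
After op 4 (move_right): buffer="gjujd" (len 5), cursors c1@4 c2@5 c3@5, authorship .....
After op 5 (delete): buffer="gj" (len 2), cursors c1@2 c2@2 c3@2, authorship ..
After op 6 (insert('a')): buffer="gjaaa" (len 5), cursors c1@5 c2@5 c3@5, authorship ..123
Authorship (.=original, N=cursor N): . . 1 2 3
Index 2: author = 1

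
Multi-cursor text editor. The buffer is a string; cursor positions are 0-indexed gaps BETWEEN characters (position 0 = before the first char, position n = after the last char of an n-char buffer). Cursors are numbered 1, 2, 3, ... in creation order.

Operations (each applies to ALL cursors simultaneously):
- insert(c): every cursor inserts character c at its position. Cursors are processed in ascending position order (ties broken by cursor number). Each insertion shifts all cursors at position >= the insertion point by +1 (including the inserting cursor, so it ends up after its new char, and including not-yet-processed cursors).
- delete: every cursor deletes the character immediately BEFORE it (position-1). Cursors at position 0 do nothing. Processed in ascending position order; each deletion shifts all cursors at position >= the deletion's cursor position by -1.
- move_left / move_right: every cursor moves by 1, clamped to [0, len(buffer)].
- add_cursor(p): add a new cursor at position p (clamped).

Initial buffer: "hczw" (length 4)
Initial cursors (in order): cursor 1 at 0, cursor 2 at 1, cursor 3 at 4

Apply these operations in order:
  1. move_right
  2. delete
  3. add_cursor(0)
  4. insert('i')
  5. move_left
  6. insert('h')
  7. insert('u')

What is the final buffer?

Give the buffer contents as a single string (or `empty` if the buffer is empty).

After op 1 (move_right): buffer="hczw" (len 4), cursors c1@1 c2@2 c3@4, authorship ....
After op 2 (delete): buffer="z" (len 1), cursors c1@0 c2@0 c3@1, authorship .
After op 3 (add_cursor(0)): buffer="z" (len 1), cursors c1@0 c2@0 c4@0 c3@1, authorship .
After op 4 (insert('i')): buffer="iiizi" (len 5), cursors c1@3 c2@3 c4@3 c3@5, authorship 124.3
After op 5 (move_left): buffer="iiizi" (len 5), cursors c1@2 c2@2 c4@2 c3@4, authorship 124.3
After op 6 (insert('h')): buffer="iihhhizhi" (len 9), cursors c1@5 c2@5 c4@5 c3@8, authorship 121244.33
After op 7 (insert('u')): buffer="iihhhuuuizhui" (len 13), cursors c1@8 c2@8 c4@8 c3@12, authorship 121241244.333

Answer: iihhhuuuizhui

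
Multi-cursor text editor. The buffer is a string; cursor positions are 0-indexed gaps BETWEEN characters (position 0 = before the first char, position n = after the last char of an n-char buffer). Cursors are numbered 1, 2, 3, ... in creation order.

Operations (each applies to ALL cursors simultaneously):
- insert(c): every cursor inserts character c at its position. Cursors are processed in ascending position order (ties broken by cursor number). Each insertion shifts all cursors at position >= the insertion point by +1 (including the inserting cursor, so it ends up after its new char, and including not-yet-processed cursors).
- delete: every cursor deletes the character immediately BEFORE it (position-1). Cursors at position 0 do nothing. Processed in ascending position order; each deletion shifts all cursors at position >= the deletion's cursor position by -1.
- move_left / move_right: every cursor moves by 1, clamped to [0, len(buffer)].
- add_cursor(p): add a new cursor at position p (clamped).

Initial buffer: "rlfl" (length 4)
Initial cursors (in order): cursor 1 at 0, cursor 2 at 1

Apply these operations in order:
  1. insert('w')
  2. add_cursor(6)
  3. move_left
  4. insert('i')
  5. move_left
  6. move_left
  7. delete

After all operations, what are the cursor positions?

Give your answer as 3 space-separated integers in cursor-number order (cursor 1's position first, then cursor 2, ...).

After op 1 (insert('w')): buffer="wrwlfl" (len 6), cursors c1@1 c2@3, authorship 1.2...
After op 2 (add_cursor(6)): buffer="wrwlfl" (len 6), cursors c1@1 c2@3 c3@6, authorship 1.2...
After op 3 (move_left): buffer="wrwlfl" (len 6), cursors c1@0 c2@2 c3@5, authorship 1.2...
After op 4 (insert('i')): buffer="iwriwlfil" (len 9), cursors c1@1 c2@4 c3@8, authorship 11.22..3.
After op 5 (move_left): buffer="iwriwlfil" (len 9), cursors c1@0 c2@3 c3@7, authorship 11.22..3.
After op 6 (move_left): buffer="iwriwlfil" (len 9), cursors c1@0 c2@2 c3@6, authorship 11.22..3.
After op 7 (delete): buffer="iriwfil" (len 7), cursors c1@0 c2@1 c3@4, authorship 1.22.3.

Answer: 0 1 4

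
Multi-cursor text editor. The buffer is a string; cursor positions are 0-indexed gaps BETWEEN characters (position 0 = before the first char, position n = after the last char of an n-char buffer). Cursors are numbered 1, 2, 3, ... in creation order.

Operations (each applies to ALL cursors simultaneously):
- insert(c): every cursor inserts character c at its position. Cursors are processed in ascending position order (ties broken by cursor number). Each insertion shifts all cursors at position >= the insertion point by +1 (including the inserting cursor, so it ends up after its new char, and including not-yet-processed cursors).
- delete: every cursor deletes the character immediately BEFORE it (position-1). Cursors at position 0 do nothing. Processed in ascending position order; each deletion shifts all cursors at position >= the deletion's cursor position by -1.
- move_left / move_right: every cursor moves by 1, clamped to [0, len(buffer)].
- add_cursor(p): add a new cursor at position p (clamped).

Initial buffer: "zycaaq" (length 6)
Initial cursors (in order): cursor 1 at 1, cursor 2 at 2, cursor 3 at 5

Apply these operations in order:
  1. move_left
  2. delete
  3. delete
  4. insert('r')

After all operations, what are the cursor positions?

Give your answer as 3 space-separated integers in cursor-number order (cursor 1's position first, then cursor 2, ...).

After op 1 (move_left): buffer="zycaaq" (len 6), cursors c1@0 c2@1 c3@4, authorship ......
After op 2 (delete): buffer="ycaq" (len 4), cursors c1@0 c2@0 c3@2, authorship ....
After op 3 (delete): buffer="yaq" (len 3), cursors c1@0 c2@0 c3@1, authorship ...
After op 4 (insert('r')): buffer="rryraq" (len 6), cursors c1@2 c2@2 c3@4, authorship 12.3..

Answer: 2 2 4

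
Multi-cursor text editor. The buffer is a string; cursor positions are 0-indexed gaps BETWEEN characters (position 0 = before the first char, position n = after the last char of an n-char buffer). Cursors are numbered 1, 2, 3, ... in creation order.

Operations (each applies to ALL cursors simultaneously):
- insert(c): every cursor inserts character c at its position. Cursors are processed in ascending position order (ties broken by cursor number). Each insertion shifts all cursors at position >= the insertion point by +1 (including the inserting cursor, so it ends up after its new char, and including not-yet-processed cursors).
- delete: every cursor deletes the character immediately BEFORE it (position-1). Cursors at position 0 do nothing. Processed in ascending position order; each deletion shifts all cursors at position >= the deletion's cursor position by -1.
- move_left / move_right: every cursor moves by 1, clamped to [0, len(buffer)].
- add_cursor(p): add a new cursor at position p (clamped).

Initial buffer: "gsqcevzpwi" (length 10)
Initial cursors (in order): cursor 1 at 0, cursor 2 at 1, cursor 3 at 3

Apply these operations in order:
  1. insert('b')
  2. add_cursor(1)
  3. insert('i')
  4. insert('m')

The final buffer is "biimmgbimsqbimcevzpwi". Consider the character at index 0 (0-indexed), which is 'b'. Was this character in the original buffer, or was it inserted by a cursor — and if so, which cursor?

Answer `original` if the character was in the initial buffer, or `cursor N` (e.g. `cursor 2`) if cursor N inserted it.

Answer: cursor 1

Derivation:
After op 1 (insert('b')): buffer="bgbsqbcevzpwi" (len 13), cursors c1@1 c2@3 c3@6, authorship 1.2..3.......
After op 2 (add_cursor(1)): buffer="bgbsqbcevzpwi" (len 13), cursors c1@1 c4@1 c2@3 c3@6, authorship 1.2..3.......
After op 3 (insert('i')): buffer="biigbisqbicevzpwi" (len 17), cursors c1@3 c4@3 c2@6 c3@10, authorship 114.22..33.......
After op 4 (insert('m')): buffer="biimmgbimsqbimcevzpwi" (len 21), cursors c1@5 c4@5 c2@9 c3@14, authorship 11414.222..333.......
Authorship (.=original, N=cursor N): 1 1 4 1 4 . 2 2 2 . . 3 3 3 . . . . . . .
Index 0: author = 1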